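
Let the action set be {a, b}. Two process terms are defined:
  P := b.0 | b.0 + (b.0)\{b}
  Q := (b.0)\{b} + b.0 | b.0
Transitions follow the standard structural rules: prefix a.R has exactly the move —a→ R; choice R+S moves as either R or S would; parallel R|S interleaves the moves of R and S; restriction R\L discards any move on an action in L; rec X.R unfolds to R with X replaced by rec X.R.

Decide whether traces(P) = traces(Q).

P's transition system — 4 states:
  u0 = b.0 | b.0 + (b.0)\{b} has moves —b→ u1, —b→ u2
  u1 = 0 | b.0 has moves —b→ u3
  u2 = b.0 | 0 has moves —b→ u3
  u3 = 0 | 0 has moves stopped
Q's transition system — 4 states:
  v0 = (b.0)\{b} + b.0 | b.0 has moves —b→ v1, —b→ v2
  v1 = 0 | b.0 has moves —b→ v3
  v2 = b.0 | 0 has moves —b→ v3
  v3 = 0 | 0 has moves stopped
Bisimilarity quotient blocks:
  B0 = {u0, v0}
  B1 = {u1, u2, v1, v2}
  B2 = {u3, v3}
u0 ∈ B0, v0 ∈ B0 → same block
Bisimilar ⇒ trace-equivalent.

trace-equivalent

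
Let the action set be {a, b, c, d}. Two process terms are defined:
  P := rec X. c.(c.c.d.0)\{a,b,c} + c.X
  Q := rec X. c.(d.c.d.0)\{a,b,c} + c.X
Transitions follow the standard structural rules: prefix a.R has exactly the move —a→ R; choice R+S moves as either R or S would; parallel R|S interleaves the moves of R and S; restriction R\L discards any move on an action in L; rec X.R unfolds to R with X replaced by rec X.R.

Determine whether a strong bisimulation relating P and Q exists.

P ≁ Q

LTS(P): 2 reachable states
  u0 = rec X. c.(c.c.d.0)\{a,b,c} + c.X → --c--▸ u0, --c--▸ u1
  u1 = (c.c.d.0)\{a,b,c} → stopped
LTS(Q): 3 reachable states
  v0 = rec X. c.(d.c.d.0)\{a,b,c} + c.X → --c--▸ v0, --c--▸ v1
  v1 = (d.c.d.0)\{a,b,c} → --d--▸ v2
  v2 = (c.d.0)\{a,b,c} → stopped
Coarsest stable partition (strong bisimilarity classes):
  B0 = {u0}
  B1 = {u1, v2}
  B2 = {v0}
  B3 = {v1}
u0 ∈ B0, v0 ∈ B2 → different blocks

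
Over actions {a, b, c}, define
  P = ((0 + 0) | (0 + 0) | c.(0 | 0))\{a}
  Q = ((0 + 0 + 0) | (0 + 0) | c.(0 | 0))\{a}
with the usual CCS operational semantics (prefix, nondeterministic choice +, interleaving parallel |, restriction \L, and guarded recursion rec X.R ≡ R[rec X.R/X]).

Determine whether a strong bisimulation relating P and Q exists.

P ~ Q

Reachable graph of P (2 states):
  s0 = ((0 + 0) | (0 + 0) | c.(0 | 0))\{a} | --c--▸ s1
  s1 = ((0 + 0) | (0 + 0) | (0 | 0))\{a} | ·
Reachable graph of Q (2 states):
  t0 = ((0 + 0 + 0) | (0 + 0) | c.(0 | 0))\{a} | --c--▸ t1
  t1 = ((0 + 0 + 0) | (0 + 0) | (0 | 0))\{a} | ·
Coarsest stable partition (strong bisimilarity classes):
  B0 = {s0, t0}
  B1 = {s1, t1}
s0 ∈ B0, t0 ∈ B0 → same block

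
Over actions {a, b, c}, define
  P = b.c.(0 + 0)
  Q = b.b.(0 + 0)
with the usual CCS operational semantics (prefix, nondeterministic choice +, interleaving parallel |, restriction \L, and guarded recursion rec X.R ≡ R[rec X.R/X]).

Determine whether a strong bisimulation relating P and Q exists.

P ≁ Q

P's transition system — 3 states:
  s0 = b.c.(0 + 0) | -b-> s1
  s1 = c.(0 + 0) | -c-> s2
  s2 = 0 + 0 | ·
Q's transition system — 3 states:
  t0 = b.b.(0 + 0) | -b-> t1
  t1 = b.(0 + 0) | -b-> t2
  t2 = 0 + 0 | ·
Bisimilarity quotient blocks:
  B0 = {s0}
  B1 = {s1}
  B2 = {s2, t2}
  B3 = {t0}
  B4 = {t1}
s0 ∈ B0, t0 ∈ B3 → different blocks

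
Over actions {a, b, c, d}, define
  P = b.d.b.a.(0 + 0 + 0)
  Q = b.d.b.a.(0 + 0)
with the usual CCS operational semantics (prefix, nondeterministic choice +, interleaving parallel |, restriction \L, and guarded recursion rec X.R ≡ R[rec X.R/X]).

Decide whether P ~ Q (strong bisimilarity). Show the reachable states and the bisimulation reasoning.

bisimilar

P's transition system — 5 states:
  p0 = b.d.b.a.(0 + 0 + 0) :: =b=> p1
  p1 = d.b.a.(0 + 0 + 0) :: =d=> p2
  p2 = b.a.(0 + 0 + 0) :: =b=> p3
  p3 = a.(0 + 0 + 0) :: =a=> p4
  p4 = 0 + 0 + 0 :: ∅
Q's transition system — 5 states:
  q0 = b.d.b.a.(0 + 0) :: =b=> q1
  q1 = d.b.a.(0 + 0) :: =d=> q2
  q2 = b.a.(0 + 0) :: =b=> q3
  q3 = a.(0 + 0) :: =a=> q4
  q4 = 0 + 0 :: ∅
Bisimilarity quotient blocks:
  B0 = {p0, q0}
  B1 = {p1, q1}
  B2 = {p2, q2}
  B3 = {p3, q3}
  B4 = {p4, q4}
p0 ∈ B0, q0 ∈ B0 → same block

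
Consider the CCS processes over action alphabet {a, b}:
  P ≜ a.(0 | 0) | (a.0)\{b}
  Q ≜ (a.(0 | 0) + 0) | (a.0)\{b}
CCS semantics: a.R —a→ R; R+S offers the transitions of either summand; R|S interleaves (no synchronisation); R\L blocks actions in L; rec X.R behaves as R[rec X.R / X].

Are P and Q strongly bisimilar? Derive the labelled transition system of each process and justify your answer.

LTS(P): 4 reachable states
  p0 = a.(0 | 0) | (a.0)\{b} ⊢ --a--▸ p1, --a--▸ p2
  p1 = 0 | 0 | (a.0)\{b} ⊢ --a--▸ p3
  p2 = a.(0 | 0) | 0\{b} ⊢ --a--▸ p3
  p3 = 0 | 0 | 0\{b} ⊢ (no moves)
LTS(Q): 4 reachable states
  q0 = (a.(0 | 0) + 0) | (a.0)\{b} ⊢ --a--▸ q1, --a--▸ q2
  q1 = (a.(0 | 0) + 0) | 0\{b} ⊢ --a--▸ q3
  q2 = 0 | 0 | (a.0)\{b} ⊢ --a--▸ q3
  q3 = 0 | 0 | 0\{b} ⊢ (no moves)
Bisimilarity quotient blocks:
  B0 = {p0, q0}
  B1 = {p1, p2, q1, q2}
  B2 = {p3, q3}
p0 ∈ B0, q0 ∈ B0 → same block

YES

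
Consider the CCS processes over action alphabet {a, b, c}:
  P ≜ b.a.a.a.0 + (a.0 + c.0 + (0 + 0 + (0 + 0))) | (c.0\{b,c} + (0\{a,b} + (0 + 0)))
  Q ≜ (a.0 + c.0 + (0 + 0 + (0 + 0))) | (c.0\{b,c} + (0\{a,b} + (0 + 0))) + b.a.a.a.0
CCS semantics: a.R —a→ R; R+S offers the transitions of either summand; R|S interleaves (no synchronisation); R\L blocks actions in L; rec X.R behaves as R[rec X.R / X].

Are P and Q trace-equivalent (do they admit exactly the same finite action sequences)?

Reachable graph of P (8 states):
  u0 = b.a.a.a.0 + (a.0 + c.0 + (0 + 0 + (0 + 0))) | (c.0\{b,c} + (0\{a,b} + (0 + 0))) has moves =a=> u1, =b=> u2, =c=> u1, =c=> u3
  u1 = 0 | (c.0\{b,c} + (0\{a,b} + (0 + 0))) has moves =c=> u4
  u2 = a.a.a.0 has moves =a=> u5
  u3 = (a.0 + c.0 + (0 + 0 + (0 + 0))) | 0\{b,c} has moves =a=> u4, =c=> u4
  u4 = 0 | 0\{b,c} has moves ∅
  u5 = a.a.0 has moves =a=> u6
  u6 = a.0 has moves =a=> u7
  u7 = 0 has moves ∅
Reachable graph of Q (8 states):
  v0 = (a.0 + c.0 + (0 + 0 + (0 + 0))) | (c.0\{b,c} + (0\{a,b} + (0 + 0))) + b.a.a.a.0 has moves =a=> v1, =b=> v2, =c=> v1, =c=> v3
  v1 = 0 | (c.0\{b,c} + (0\{a,b} + (0 + 0))) has moves =c=> v4
  v2 = a.a.a.0 has moves =a=> v5
  v3 = (a.0 + c.0 + (0 + 0 + (0 + 0))) | 0\{b,c} has moves =a=> v4, =c=> v4
  v4 = 0 | 0\{b,c} has moves ∅
  v5 = a.a.0 has moves =a=> v6
  v6 = a.0 has moves =a=> v7
  v7 = 0 has moves ∅
Coarsest stable partition (strong bisimilarity classes):
  B0 = {u0, v0}
  B1 = {u2, v2}
  B2 = {u5, v5}
  B3 = {u6, v6}
  B4 = {u4, u7, v4, v7}
  B5 = {u3, v3}
  B6 = {u1, v1}
u0 ∈ B0, v0 ∈ B0 → same block
Bisimilar ⇒ trace-equivalent.

trace-equivalent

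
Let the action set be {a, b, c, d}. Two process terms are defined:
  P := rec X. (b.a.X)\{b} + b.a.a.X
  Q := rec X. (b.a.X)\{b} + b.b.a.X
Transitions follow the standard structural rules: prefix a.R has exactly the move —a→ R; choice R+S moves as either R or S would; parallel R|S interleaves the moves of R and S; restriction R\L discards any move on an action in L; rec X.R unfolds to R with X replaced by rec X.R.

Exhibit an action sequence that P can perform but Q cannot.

Reachable graph of P (3 states):
  m0 = rec X. (b.a.X)\{b} + b.a.a.X :: --b--▸ m1
  m1 = a.a.(rec X. (b.a.X)\{b} + b.a.a.X) :: --a--▸ m2
  m2 = a.(rec X. (b.a.X)\{b} + b.a.a.X) :: --a--▸ m0
Reachable graph of Q (3 states):
  n0 = rec X. (b.a.X)\{b} + b.b.a.X :: --b--▸ n1
  n1 = b.a.(rec X. (b.a.X)\{b} + b.b.a.X) :: --b--▸ n2
  n2 = a.(rec X. (b.a.X)\{b} + b.b.a.X) :: --a--▸ n0
Executing ba from P (initial set {m0}):
  step 1 (b): {m1}
  step 2 (a): {m2}
  P completes σ.
Executing ba from Q (initial set {n0}):
  step 1 (b): {n1}
  step 2 (a): no successor for Q

ba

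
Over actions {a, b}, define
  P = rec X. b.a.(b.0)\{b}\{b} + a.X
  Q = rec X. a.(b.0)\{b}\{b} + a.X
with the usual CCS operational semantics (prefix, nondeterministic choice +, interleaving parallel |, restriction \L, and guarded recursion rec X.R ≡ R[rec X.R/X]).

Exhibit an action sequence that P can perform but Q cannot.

b

LTS(P): 3 reachable states
  s0 = rec X. b.a.(b.0)\{b}\{b} + a.X → ··a··> s0, ··b··> s1
  s1 = a.(b.0)\{b}\{b} → ··a··> s2
  s2 = (b.0)\{b}\{b} → stopped
LTS(Q): 2 reachable states
  t0 = rec X. a.(b.0)\{b}\{b} + a.X → ··a··> t0, ··a··> t1
  t1 = (b.0)\{b}\{b} → stopped
Executing b from P (initial set {s0}):
  step 1 (b): {s1}
  ✓ P
Executing b from Q (initial set {t0}):
  step 1 (b): no successor for Q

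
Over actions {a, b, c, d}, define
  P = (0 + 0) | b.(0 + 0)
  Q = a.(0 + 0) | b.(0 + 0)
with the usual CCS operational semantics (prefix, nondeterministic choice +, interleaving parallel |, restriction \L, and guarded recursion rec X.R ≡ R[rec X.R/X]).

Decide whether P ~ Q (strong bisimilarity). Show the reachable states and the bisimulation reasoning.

LTS(P): 2 reachable states
  p0 = (0 + 0) | b.(0 + 0) has moves -b-> p1
  p1 = (0 + 0) | (0 + 0) has moves (no moves)
LTS(Q): 4 reachable states
  q0 = a.(0 + 0) | b.(0 + 0) has moves -a-> q1, -b-> q2
  q1 = (0 + 0) | b.(0 + 0) has moves -b-> q3
  q2 = a.(0 + 0) | (0 + 0) has moves -a-> q3
  q3 = (0 + 0) | (0 + 0) has moves (no moves)
Coarsest stable partition (strong bisimilarity classes):
  B0 = {p0, q1}
  B1 = {p1, q3}
  B2 = {q0}
  B3 = {q2}
p0 ∈ B0, q0 ∈ B2 → different blocks

NO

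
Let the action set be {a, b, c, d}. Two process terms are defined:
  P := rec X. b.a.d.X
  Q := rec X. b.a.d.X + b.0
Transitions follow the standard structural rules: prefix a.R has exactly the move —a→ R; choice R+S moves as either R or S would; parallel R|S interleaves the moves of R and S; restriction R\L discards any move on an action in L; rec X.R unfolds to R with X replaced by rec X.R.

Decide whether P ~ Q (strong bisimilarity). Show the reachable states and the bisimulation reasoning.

LTS(P): 3 reachable states
  m0 = rec X. b.a.d.X | --b--▸ m1
  m1 = a.d.(rec X. b.a.d.X) | --a--▸ m2
  m2 = d.(rec X. b.a.d.X) | --d--▸ m0
LTS(Q): 4 reachable states
  n0 = rec X. b.a.d.X + b.0 | --b--▸ n1, --b--▸ n2
  n1 = 0 | (no moves)
  n2 = a.d.(rec X. b.a.d.X + b.0) | --a--▸ n3
  n3 = d.(rec X. b.a.d.X + b.0) | --d--▸ n0
Bisimilarity quotient blocks:
  B0 = {m0}
  B1 = {m1}
  B2 = {m2}
  B3 = {n0}
  B4 = {n2}
  B5 = {n3}
  B6 = {n1}
m0 ∈ B0, n0 ∈ B3 → different blocks

P ≁ Q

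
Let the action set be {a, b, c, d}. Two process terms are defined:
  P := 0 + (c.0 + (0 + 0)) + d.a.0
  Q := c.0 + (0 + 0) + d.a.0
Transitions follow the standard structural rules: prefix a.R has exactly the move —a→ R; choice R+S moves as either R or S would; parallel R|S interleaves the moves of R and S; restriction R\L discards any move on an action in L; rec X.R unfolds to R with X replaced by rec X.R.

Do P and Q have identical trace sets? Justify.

P's transition system — 3 states:
  u0 = 0 + (c.0 + (0 + 0)) + d.a.0 | =c=> u1, =d=> u2
  u1 = 0 | (no moves)
  u2 = a.0 | =a=> u1
Q's transition system — 3 states:
  v0 = c.0 + (0 + 0) + d.a.0 | =c=> v1, =d=> v2
  v1 = 0 | (no moves)
  v2 = a.0 | =a=> v1
Partition-refinement fixed point:
  B0 = {u0, v0}
  B1 = {u2, v2}
  B2 = {u1, v1}
u0 ∈ B0, v0 ∈ B0 → same block
Bisimilar ⇒ trace-equivalent.

YES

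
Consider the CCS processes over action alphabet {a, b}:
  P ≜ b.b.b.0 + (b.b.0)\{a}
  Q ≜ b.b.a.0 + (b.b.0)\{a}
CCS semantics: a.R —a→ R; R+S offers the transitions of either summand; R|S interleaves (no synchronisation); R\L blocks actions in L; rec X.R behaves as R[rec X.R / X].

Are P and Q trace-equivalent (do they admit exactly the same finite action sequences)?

NO — witness ⟨bbb⟩

Reachable graph of P (6 states):
  p0 = b.b.b.0 + (b.b.0)\{a} has moves ··b··> p1, ··b··> p2
  p1 = (b.0)\{a} has moves ··b··> p3
  p2 = b.b.0 has moves ··b··> p4
  p3 = 0\{a} has moves stopped
  p4 = b.0 has moves ··b··> p5
  p5 = 0 has moves stopped
Reachable graph of Q (6 states):
  q0 = b.b.a.0 + (b.b.0)\{a} has moves ··b··> q1, ··b··> q2
  q1 = (b.0)\{a} has moves ··b··> q3
  q2 = b.a.0 has moves ··b··> q4
  q3 = 0\{a} has moves stopped
  q4 = a.0 has moves ··a··> q5
  q5 = 0 has moves stopped
Run σ = ⟨bbb⟩ on P: start {p0}
  [1] b ⇒ {p1, p2}
  [2] b ⇒ {p3, p4}
  [3] b ⇒ {p5}
  ✓ P
Run σ = ⟨bbb⟩ on Q: start {q0}
  [1] b ⇒ {q1, q2}
  [2] b ⇒ {q3, q4}
  [3] b ⇒ ∅ (Q stuck)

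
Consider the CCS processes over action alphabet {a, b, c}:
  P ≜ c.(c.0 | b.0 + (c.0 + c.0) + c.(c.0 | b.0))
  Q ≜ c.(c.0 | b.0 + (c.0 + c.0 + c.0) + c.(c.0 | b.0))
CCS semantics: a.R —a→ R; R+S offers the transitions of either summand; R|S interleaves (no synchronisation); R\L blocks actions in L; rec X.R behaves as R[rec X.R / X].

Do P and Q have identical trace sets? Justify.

YES

Reachable graph of P (7 states):
  m0 = c.(c.0 | b.0 + (c.0 + c.0) + c.(c.0 | b.0)) → -c-> m1
  m1 = c.0 | b.0 + (c.0 + c.0) + c.(c.0 | b.0) → -b-> m2, -c-> m3, -c-> m4, -c-> m5
  m2 = c.0 | 0 → -c-> m6
  m3 = 0 → ∅
  m4 = 0 | b.0 → -b-> m6
  m5 = c.0 | b.0 → -b-> m2, -c-> m4
  m6 = 0 | 0 → ∅
Reachable graph of Q (7 states):
  n0 = c.(c.0 | b.0 + (c.0 + c.0 + c.0) + c.(c.0 | b.0)) → -c-> n1
  n1 = c.0 | b.0 + (c.0 + c.0 + c.0) + c.(c.0 | b.0) → -b-> n2, -c-> n3, -c-> n4, -c-> n5
  n2 = c.0 | 0 → -c-> n6
  n3 = 0 → ∅
  n4 = 0 | b.0 → -b-> n6
  n5 = c.0 | b.0 → -b-> n2, -c-> n4
  n6 = 0 | 0 → ∅
Coarsest stable partition (strong bisimilarity classes):
  B0 = {m0, n0}
  B1 = {m1, n1}
  B2 = {m5, n5}
  B3 = {m4, n4}
  B4 = {m3, m6, n3, n6}
  B5 = {m2, n2}
m0 ∈ B0, n0 ∈ B0 → same block
Bisimilar ⇒ trace-equivalent.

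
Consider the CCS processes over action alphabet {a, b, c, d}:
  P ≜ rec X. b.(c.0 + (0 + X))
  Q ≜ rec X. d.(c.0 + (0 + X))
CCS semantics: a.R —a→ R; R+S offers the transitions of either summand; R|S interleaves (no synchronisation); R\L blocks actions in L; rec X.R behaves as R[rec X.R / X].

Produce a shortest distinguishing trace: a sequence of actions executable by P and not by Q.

P's transition system — 3 states:
  p0 = rec X. b.(c.0 + (0 + X)) → ··b··> p1
  p1 = c.0 + (0 + (rec X. b.(c.0 + (0 + X)))) → ··b··> p1, ··c··> p2
  p2 = 0 → deadlocked
Q's transition system — 3 states:
  q0 = rec X. d.(c.0 + (0 + X)) → ··d··> q1
  q1 = c.0 + (0 + (rec X. d.(c.0 + (0 + X)))) → ··c··> q2, ··d··> q1
  q2 = 0 → deadlocked
Run σ = ⟨b⟩ on P: start {p0}
  step 1 (b): {p1}
  — P admits the full trace.
Run σ = ⟨b⟩ on Q: start {q0}
  step 1 (b): ∅ (Q stuck)

b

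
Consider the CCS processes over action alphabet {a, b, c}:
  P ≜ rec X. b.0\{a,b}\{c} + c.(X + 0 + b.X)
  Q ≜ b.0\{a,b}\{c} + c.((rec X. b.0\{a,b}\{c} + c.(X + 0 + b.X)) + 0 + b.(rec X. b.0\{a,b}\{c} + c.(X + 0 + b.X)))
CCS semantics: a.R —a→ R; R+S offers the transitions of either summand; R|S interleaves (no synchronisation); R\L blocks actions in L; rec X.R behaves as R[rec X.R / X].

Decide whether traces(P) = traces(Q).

Reachable graph of P (3 states):
  s0 = rec X. b.0\{a,b}\{c} + c.(X + 0 + b.X) → —b→ s1, —c→ s2
  s1 = 0\{a,b}\{c} → stopped
  s2 = (rec X. b.0\{a,b}\{c} + c.(X + 0 + b.X)) + 0 + b.(rec X. b.0\{a,b}\{c} + c.(X + 0 + b.X)) → —b→ s0, —b→ s1, —c→ s2
Reachable graph of Q (4 states):
  t0 = b.0\{a,b}\{c} + c.((rec X. b.0\{a,b}\{c} + c.(X + 0 + b.X)) + 0 + b.(rec X. b.0\{a,b}\{c} + c.(X + 0 + b.X))) → —b→ t1, —c→ t2
  t1 = 0\{a,b}\{c} → stopped
  t2 = (rec X. b.0\{a,b}\{c} + c.(X + 0 + b.X)) + 0 + b.(rec X. b.0\{a,b}\{c} + c.(X + 0 + b.X)) → —b→ t1, —b→ t3, —c→ t2
  t3 = rec X. b.0\{a,b}\{c} + c.(X + 0 + b.X) → —b→ t1, —c→ t2
Bisimilarity quotient blocks:
  B0 = {s0, t0, t3}
  B1 = {s2, t2}
  B2 = {s1, t1}
s0 ∈ B0, t0 ∈ B0 → same block
Bisimilar ⇒ trace-equivalent.

traces(P) = traces(Q)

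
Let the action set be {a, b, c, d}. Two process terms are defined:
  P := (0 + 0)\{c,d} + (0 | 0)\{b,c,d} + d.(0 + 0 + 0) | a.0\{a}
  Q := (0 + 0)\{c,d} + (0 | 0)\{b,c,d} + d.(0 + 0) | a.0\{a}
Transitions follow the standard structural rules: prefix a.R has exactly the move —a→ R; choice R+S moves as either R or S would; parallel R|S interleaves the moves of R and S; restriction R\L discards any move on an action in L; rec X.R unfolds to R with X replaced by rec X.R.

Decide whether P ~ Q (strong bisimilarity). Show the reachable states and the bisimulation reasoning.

YES

P's transition system — 4 states:
  m0 = (0 + 0)\{c,d} + (0 | 0)\{b,c,d} + d.(0 + 0 + 0) | a.0\{a} → --a--▸ m1, --d--▸ m2
  m1 = d.(0 + 0 + 0) | 0\{a} → --d--▸ m3
  m2 = (0 + 0 + 0) | a.0\{a} → --a--▸ m3
  m3 = (0 + 0 + 0) | 0\{a} → ∅
Q's transition system — 4 states:
  n0 = (0 + 0)\{c,d} + (0 | 0)\{b,c,d} + d.(0 + 0) | a.0\{a} → --a--▸ n1, --d--▸ n2
  n1 = d.(0 + 0) | 0\{a} → --d--▸ n3
  n2 = (0 + 0) | a.0\{a} → --a--▸ n3
  n3 = (0 + 0) | 0\{a} → ∅
Coarsest stable partition (strong bisimilarity classes):
  B0 = {m0, n0}
  B1 = {m2, n2}
  B2 = {m3, n3}
  B3 = {m1, n1}
m0 ∈ B0, n0 ∈ B0 → same block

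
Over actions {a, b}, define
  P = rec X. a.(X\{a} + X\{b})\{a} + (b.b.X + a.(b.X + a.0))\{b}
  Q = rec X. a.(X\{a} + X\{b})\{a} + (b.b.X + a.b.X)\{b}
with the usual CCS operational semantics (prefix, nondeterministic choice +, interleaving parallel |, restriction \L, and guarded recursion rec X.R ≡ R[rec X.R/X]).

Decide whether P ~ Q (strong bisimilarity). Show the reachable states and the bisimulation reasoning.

Reachable graph of P (4 states):
  u0 = rec X. a.(X\{a} + X\{b})\{a} + (b.b.X + a.(b.X + a.0))\{b} has moves --a--▸ u1, --a--▸ u2
  u1 = ((rec X. a.(X\{a} + X\{b})\{a} + (b.b.X + a.(b.X + a.0))\{b})\{a} + (rec X. a.(X\{a} + X\{b})\{a} + (b.b.X + a.(b.X + a.0))\{b})\{b})\{a} has moves ·
  u2 = (b.(rec X. a.(X\{a} + X\{b})\{a} + (b.b.X + a.(b.X + a.0))\{b}) + a.0)\{b} has moves --a--▸ u3
  u3 = 0\{b} has moves ·
Reachable graph of Q (3 states):
  v0 = rec X. a.(X\{a} + X\{b})\{a} + (b.b.X + a.b.X)\{b} has moves --a--▸ v1, --a--▸ v2
  v1 = ((rec X. a.(X\{a} + X\{b})\{a} + (b.b.X + a.b.X)\{b})\{a} + (rec X. a.(X\{a} + X\{b})\{a} + (b.b.X + a.b.X)\{b})\{b})\{a} has moves ·
  v2 = (b.(rec X. a.(X\{a} + X\{b})\{a} + (b.b.X + a.b.X)\{b}))\{b} has moves ·
Bisimilarity quotient blocks:
  B0 = {u0}
  B1 = {u2, v0}
  B2 = {u1, u3, v1, v2}
u0 ∈ B0, v0 ∈ B1 → different blocks

NO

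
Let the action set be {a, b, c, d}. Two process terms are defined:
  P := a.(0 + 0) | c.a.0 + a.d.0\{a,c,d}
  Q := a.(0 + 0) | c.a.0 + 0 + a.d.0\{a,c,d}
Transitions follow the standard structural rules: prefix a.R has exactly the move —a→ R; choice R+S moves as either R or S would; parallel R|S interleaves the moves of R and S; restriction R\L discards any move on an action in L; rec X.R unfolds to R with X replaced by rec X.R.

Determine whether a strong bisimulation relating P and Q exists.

YES

Reachable graph of P (8 states):
  s0 = a.(0 + 0) | c.a.0 + a.d.0\{a,c,d} has moves —a→ s1, —a→ s2, —c→ s3
  s1 = (0 + 0) | c.a.0 has moves —c→ s4
  s2 = d.0\{a,c,d} has moves —d→ s5
  s3 = a.(0 + 0) | a.0 has moves —a→ s4, —a→ s6
  s4 = (0 + 0) | a.0 has moves —a→ s7
  s5 = 0\{a,c,d} has moves (no moves)
  s6 = a.(0 + 0) | 0 has moves —a→ s7
  s7 = (0 + 0) | 0 has moves (no moves)
Reachable graph of Q (8 states):
  t0 = a.(0 + 0) | c.a.0 + 0 + a.d.0\{a,c,d} has moves —a→ t1, —a→ t2, —c→ t3
  t1 = (0 + 0) | c.a.0 has moves —c→ t4
  t2 = d.0\{a,c,d} has moves —d→ t5
  t3 = a.(0 + 0) | a.0 has moves —a→ t4, —a→ t6
  t4 = (0 + 0) | a.0 has moves —a→ t7
  t5 = 0\{a,c,d} has moves (no moves)
  t6 = a.(0 + 0) | 0 has moves —a→ t7
  t7 = (0 + 0) | 0 has moves (no moves)
Bisimilarity quotient blocks:
  B0 = {s0, t0}
  B1 = {s3, t3}
  B2 = {s4, s6, t4, t6}
  B3 = {s5, s7, t5, t7}
  B4 = {s1, t1}
  B5 = {s2, t2}
s0 ∈ B0, t0 ∈ B0 → same block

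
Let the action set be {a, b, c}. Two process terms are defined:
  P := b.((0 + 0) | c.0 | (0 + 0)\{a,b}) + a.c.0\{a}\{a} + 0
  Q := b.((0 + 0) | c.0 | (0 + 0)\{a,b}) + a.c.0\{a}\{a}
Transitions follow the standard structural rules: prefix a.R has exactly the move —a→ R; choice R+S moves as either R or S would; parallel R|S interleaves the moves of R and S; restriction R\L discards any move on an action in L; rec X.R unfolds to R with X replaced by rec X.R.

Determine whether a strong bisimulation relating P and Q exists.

bisimilar

Reachable graph of P (5 states):
  p0 = b.((0 + 0) | c.0 | (0 + 0)\{a,b}) + a.c.0\{a}\{a} + 0 has moves --a--▸ p1, --b--▸ p2
  p1 = c.0\{a}\{a} has moves --c--▸ p3
  p2 = (0 + 0) | c.0 | (0 + 0)\{a,b} has moves --c--▸ p4
  p3 = 0\{a}\{a} has moves (no moves)
  p4 = (0 + 0) | 0 | (0 + 0)\{a,b} has moves (no moves)
Reachable graph of Q (5 states):
  q0 = b.((0 + 0) | c.0 | (0 + 0)\{a,b}) + a.c.0\{a}\{a} has moves --a--▸ q1, --b--▸ q2
  q1 = c.0\{a}\{a} has moves --c--▸ q3
  q2 = (0 + 0) | c.0 | (0 + 0)\{a,b} has moves --c--▸ q4
  q3 = 0\{a}\{a} has moves (no moves)
  q4 = (0 + 0) | 0 | (0 + 0)\{a,b} has moves (no moves)
Coarsest stable partition (strong bisimilarity classes):
  B0 = {p0, q0}
  B1 = {p1, p2, q1, q2}
  B2 = {p3, p4, q3, q4}
p0 ∈ B0, q0 ∈ B0 → same block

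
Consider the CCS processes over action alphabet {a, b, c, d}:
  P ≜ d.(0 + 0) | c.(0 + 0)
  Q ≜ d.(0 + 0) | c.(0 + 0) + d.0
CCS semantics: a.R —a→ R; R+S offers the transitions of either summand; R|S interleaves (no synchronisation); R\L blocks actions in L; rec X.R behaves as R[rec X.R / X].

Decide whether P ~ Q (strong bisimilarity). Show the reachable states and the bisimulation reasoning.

Reachable graph of P (4 states):
  m0 = d.(0 + 0) | c.(0 + 0) | =c=> m1, =d=> m2
  m1 = d.(0 + 0) | (0 + 0) | =d=> m3
  m2 = (0 + 0) | c.(0 + 0) | =c=> m3
  m3 = (0 + 0) | (0 + 0) | stopped
Reachable graph of Q (5 states):
  n0 = d.(0 + 0) | c.(0 + 0) + d.0 | =c=> n1, =d=> n2, =d=> n3
  n1 = d.(0 + 0) | (0 + 0) | =d=> n4
  n2 = (0 + 0) | c.(0 + 0) | =c=> n4
  n3 = 0 | stopped
  n4 = (0 + 0) | (0 + 0) | stopped
Coarsest stable partition (strong bisimilarity classes):
  B0 = {m0}
  B1 = {m2, n2}
  B2 = {m3, n3, n4}
  B3 = {m1, n1}
  B4 = {n0}
m0 ∈ B0, n0 ∈ B4 → different blocks

P ≁ Q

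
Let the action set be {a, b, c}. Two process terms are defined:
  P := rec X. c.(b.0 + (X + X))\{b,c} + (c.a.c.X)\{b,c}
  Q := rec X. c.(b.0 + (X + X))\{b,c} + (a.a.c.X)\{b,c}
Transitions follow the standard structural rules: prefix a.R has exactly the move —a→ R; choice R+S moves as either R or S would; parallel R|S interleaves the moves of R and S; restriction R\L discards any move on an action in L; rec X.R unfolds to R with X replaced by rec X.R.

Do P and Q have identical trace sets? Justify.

NO — witness ⟨a⟩

LTS(P): 2 reachable states
  u0 = rec X. c.(b.0 + (X + X))\{b,c} + (c.a.c.X)\{b,c} has moves =c=> u1
  u1 = (b.0 + ((rec X. c.(b.0 + (X + X))\{b,c} + (c.a.c.X)\{b,c}) + (rec X. c.(b.0 + (X + X))\{b,c} + (c.a.c.X)\{b,c})))\{b,c} has moves ∅
LTS(Q): 6 reachable states
  v0 = rec X. c.(b.0 + (X + X))\{b,c} + (a.a.c.X)\{b,c} has moves =a=> v1, =c=> v2
  v1 = (a.c.(rec X. c.(b.0 + (X + X))\{b,c} + (a.a.c.X)\{b,c}))\{b,c} has moves =a=> v3
  v2 = (b.0 + ((rec X. c.(b.0 + (X + X))\{b,c} + (a.a.c.X)\{b,c}) + (rec X. c.(b.0 + (X + X))\{b,c} + (a.a.c.X)\{b,c})))\{b,c} has moves =a=> v4
  v3 = (c.(rec X. c.(b.0 + (X + X))\{b,c} + (a.a.c.X)\{b,c}))\{b,c} has moves ∅
  v4 = (a.c.(rec X. c.(b.0 + (X + X))\{b,c} + (a.a.c.X)\{b,c}))\{b,c}\{b,c} has moves =a=> v5
  v5 = (c.(rec X. c.(b.0 + (X + X))\{b,c} + (a.a.c.X)\{b,c}))\{b,c}\{b,c} has moves ∅
Trace ⟨a⟩ through Q, begin at {v0}:
  after a @ step 1: {v1}
  Q completes σ.
Trace ⟨a⟩ through P, begin at {u0}:
  after a @ step 1: ∅  — P cannot continue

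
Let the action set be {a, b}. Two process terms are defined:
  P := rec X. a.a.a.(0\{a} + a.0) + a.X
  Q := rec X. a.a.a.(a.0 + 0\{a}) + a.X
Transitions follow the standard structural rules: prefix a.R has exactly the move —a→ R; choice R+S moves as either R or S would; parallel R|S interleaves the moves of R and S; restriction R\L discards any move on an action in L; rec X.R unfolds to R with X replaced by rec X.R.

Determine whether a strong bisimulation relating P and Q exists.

P ~ Q

Reachable graph of P (5 states):
  s0 = rec X. a.a.a.(0\{a} + a.0) + a.X has moves -a-> s0, -a-> s1
  s1 = a.a.(0\{a} + a.0) has moves -a-> s2
  s2 = a.(0\{a} + a.0) has moves -a-> s3
  s3 = 0\{a} + a.0 has moves -a-> s4
  s4 = 0 has moves ∅
Reachable graph of Q (5 states):
  t0 = rec X. a.a.a.(a.0 + 0\{a}) + a.X has moves -a-> t0, -a-> t1
  t1 = a.a.(a.0 + 0\{a}) has moves -a-> t2
  t2 = a.(a.0 + 0\{a}) has moves -a-> t3
  t3 = a.0 + 0\{a} has moves -a-> t4
  t4 = 0 has moves ∅
Bisimilarity quotient blocks:
  B0 = {s0, t0}
  B1 = {s1, t1}
  B2 = {s2, t2}
  B3 = {s3, t3}
  B4 = {s4, t4}
s0 ∈ B0, t0 ∈ B0 → same block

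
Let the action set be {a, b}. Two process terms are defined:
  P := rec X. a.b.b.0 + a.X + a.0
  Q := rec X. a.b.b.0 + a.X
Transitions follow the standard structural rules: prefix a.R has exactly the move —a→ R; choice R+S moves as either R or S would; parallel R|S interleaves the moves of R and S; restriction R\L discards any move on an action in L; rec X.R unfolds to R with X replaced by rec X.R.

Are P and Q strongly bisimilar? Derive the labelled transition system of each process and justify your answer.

not bisimilar

P's transition system — 4 states:
  p0 = rec X. a.b.b.0 + a.X + a.0 → =a=> p0, =a=> p1, =a=> p2
  p1 = 0 → deadlocked
  p2 = b.b.0 → =b=> p3
  p3 = b.0 → =b=> p1
Q's transition system — 4 states:
  q0 = rec X. a.b.b.0 + a.X → =a=> q0, =a=> q1
  q1 = b.b.0 → =b=> q2
  q2 = b.0 → =b=> q3
  q3 = 0 → deadlocked
Bisimilarity quotient blocks:
  B0 = {p0}
  B1 = {p1, q3}
  B2 = {p2, q1}
  B3 = {p3, q2}
  B4 = {q0}
p0 ∈ B0, q0 ∈ B4 → different blocks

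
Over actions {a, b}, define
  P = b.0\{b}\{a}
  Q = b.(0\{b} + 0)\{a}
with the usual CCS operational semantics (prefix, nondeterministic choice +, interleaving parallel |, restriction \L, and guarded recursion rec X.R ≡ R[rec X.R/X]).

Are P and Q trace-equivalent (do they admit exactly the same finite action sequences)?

LTS(P): 2 reachable states
  p0 = b.0\{b}\{a} ⊢ —b→ p1
  p1 = 0\{b}\{a} ⊢ deadlocked
LTS(Q): 2 reachable states
  q0 = b.(0\{b} + 0)\{a} ⊢ —b→ q1
  q1 = (0\{b} + 0)\{a} ⊢ deadlocked
Partition-refinement fixed point:
  B0 = {p0, q0}
  B1 = {p1, q1}
p0 ∈ B0, q0 ∈ B0 → same block
Bisimilar ⇒ trace-equivalent.

traces(P) = traces(Q)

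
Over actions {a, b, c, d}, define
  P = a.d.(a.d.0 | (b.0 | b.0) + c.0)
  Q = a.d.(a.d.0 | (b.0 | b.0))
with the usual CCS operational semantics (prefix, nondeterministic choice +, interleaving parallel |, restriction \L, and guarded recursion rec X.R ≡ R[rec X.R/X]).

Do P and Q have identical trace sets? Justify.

trace-distinct — witness ⟨adc⟩

LTS(P): 15 reachable states
  s0 = a.d.(a.d.0 | (b.0 | b.0) + c.0) :: =a=> s1
  s1 = d.(a.d.0 | (b.0 | b.0) + c.0) :: =d=> s2
  s2 = a.d.0 | (b.0 | b.0) + c.0 :: =a=> s3, =b=> s4, =b=> s5, =c=> s6
  s3 = d.0 | (b.0 | b.0) :: =b=> s7, =b=> s8, =d=> s9
  s4 = a.d.0 | (0 | b.0) :: =a=> s7, =b=> s10
  s5 = a.d.0 | (b.0 | 0) :: =a=> s8, =b=> s10
  s6 = 0 :: ∅
  s7 = d.0 | (0 | b.0) :: =b=> s11, =d=> s12
  s8 = d.0 | (b.0 | 0) :: =b=> s11, =d=> s13
  s9 = 0 | (b.0 | b.0) :: =b=> s12, =b=> s13
  s10 = a.d.0 | (0 | 0) :: =a=> s11
  s11 = d.0 | (0 | 0) :: =d=> s14
  s12 = 0 | (0 | b.0) :: =b=> s14
  s13 = 0 | (b.0 | 0) :: =b=> s14
  s14 = 0 | (0 | 0) :: ∅
LTS(Q): 14 reachable states
  t0 = a.d.(a.d.0 | (b.0 | b.0)) :: =a=> t1
  t1 = d.(a.d.0 | (b.0 | b.0)) :: =d=> t2
  t2 = a.d.0 | (b.0 | b.0) :: =a=> t3, =b=> t4, =b=> t5
  t3 = d.0 | (b.0 | b.0) :: =b=> t6, =b=> t7, =d=> t8
  t4 = a.d.0 | (0 | b.0) :: =a=> t6, =b=> t9
  t5 = a.d.0 | (b.0 | 0) :: =a=> t7, =b=> t9
  t6 = d.0 | (0 | b.0) :: =b=> t10, =d=> t11
  t7 = d.0 | (b.0 | 0) :: =b=> t10, =d=> t12
  t8 = 0 | (b.0 | b.0) :: =b=> t11, =b=> t12
  t9 = a.d.0 | (0 | 0) :: =a=> t10
  t10 = d.0 | (0 | 0) :: =d=> t13
  t11 = 0 | (0 | b.0) :: =b=> t13
  t12 = 0 | (b.0 | 0) :: =b=> t13
  t13 = 0 | (0 | 0) :: ∅
Executing adc from P (initial set {s0}):
  step 1 (a): {s1}
  step 2 (d): {s2}
  step 3 (c): {s6}
  — P admits the full trace.
Executing adc from Q (initial set {t0}):
  step 1 (a): {t1}
  step 2 (d): {t2}
  step 3 (c): ∅ (Q stuck)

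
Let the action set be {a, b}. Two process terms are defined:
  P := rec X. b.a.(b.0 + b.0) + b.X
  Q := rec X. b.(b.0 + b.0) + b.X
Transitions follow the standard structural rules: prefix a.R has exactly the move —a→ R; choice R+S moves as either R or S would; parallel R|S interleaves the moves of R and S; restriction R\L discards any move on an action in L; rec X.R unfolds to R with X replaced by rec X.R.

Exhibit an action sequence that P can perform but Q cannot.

ba

P's transition system — 4 states:
  u0 = rec X. b.a.(b.0 + b.0) + b.X :: =b=> u0, =b=> u1
  u1 = a.(b.0 + b.0) :: =a=> u2
  u2 = b.0 + b.0 :: =b=> u3
  u3 = 0 :: stopped
Q's transition system — 3 states:
  v0 = rec X. b.(b.0 + b.0) + b.X :: =b=> v0, =b=> v1
  v1 = b.0 + b.0 :: =b=> v2
  v2 = 0 :: stopped
Trace ⟨ba⟩ through P, begin at {u0}:
  [1] b ⇒ {u0, u1}
  [2] a ⇒ {u2}
  P completes σ.
Trace ⟨ba⟩ through Q, begin at {v0}:
  [1] b ⇒ {v0, v1}
  [2] a ⇒ no successor for Q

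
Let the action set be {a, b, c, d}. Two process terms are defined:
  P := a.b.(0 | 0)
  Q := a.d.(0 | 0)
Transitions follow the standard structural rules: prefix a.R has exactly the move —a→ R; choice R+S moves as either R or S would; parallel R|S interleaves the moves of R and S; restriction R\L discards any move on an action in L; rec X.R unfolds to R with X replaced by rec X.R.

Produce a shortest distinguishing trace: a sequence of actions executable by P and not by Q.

ab

P's transition system — 3 states:
  m0 = a.b.(0 | 0) → -a-> m1
  m1 = b.(0 | 0) → -b-> m2
  m2 = 0 | 0 → ∅
Q's transition system — 3 states:
  n0 = a.d.(0 | 0) → -a-> n1
  n1 = d.(0 | 0) → -d-> n2
  n2 = 0 | 0 → ∅
Run σ = ⟨ab⟩ on P: start {m0}
  after a @ step 1: {m1}
  after b @ step 2: {m2}
  — P admits the full trace.
Run σ = ⟨ab⟩ on Q: start {n0}
  after a @ step 1: {n1}
  after b @ step 2: ∅  — Q cannot continue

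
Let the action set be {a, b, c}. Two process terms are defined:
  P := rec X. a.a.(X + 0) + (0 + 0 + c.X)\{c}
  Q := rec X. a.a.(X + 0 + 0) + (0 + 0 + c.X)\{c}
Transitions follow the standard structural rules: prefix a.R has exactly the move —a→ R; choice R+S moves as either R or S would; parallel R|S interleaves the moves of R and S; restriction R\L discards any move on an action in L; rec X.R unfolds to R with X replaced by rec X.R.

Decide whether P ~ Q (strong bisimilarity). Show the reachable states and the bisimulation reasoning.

YES

Reachable graph of P (3 states):
  p0 = rec X. a.a.(X + 0) + (0 + 0 + c.X)\{c} has moves --a--▸ p1
  p1 = a.((rec X. a.a.(X + 0) + (0 + 0 + c.X)\{c}) + 0) has moves --a--▸ p2
  p2 = (rec X. a.a.(X + 0) + (0 + 0 + c.X)\{c}) + 0 has moves --a--▸ p1
Reachable graph of Q (3 states):
  q0 = rec X. a.a.(X + 0 + 0) + (0 + 0 + c.X)\{c} has moves --a--▸ q1
  q1 = a.((rec X. a.a.(X + 0 + 0) + (0 + 0 + c.X)\{c}) + 0 + 0) has moves --a--▸ q2
  q2 = (rec X. a.a.(X + 0 + 0) + (0 + 0 + c.X)\{c}) + 0 + 0 has moves --a--▸ q1
Coarsest stable partition (strong bisimilarity classes):
  B0 = {p0, p1, p2, q0, q1, q2}
p0 ∈ B0, q0 ∈ B0 → same block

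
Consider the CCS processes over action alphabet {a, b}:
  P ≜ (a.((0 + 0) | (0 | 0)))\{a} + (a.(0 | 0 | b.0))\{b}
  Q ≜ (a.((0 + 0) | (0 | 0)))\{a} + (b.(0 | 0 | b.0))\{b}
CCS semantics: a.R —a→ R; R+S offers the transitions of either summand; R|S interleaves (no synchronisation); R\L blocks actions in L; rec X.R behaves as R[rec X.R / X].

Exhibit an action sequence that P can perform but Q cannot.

a

Reachable graph of P (2 states):
  p0 = (a.((0 + 0) | (0 | 0)))\{a} + (a.(0 | 0 | b.0))\{b} ⊢ —a→ p1
  p1 = (0 | 0 | b.0)\{b} ⊢ ·
Reachable graph of Q (1 states):
  q0 = (a.((0 + 0) | (0 | 0)))\{a} + (b.(0 | 0 | b.0))\{b} ⊢ ·
Executing a from P (initial set {p0}):
  step 1 (a): {p1}
  — P admits the full trace.
Executing a from Q (initial set {q0}):
  step 1 (a): ∅ (Q stuck)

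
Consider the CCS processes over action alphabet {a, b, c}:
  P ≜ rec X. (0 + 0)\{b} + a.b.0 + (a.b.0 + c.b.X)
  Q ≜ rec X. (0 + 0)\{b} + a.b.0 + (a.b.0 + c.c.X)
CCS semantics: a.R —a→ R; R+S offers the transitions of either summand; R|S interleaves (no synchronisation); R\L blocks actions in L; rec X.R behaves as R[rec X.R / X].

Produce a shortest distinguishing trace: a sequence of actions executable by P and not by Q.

LTS(P): 4 reachable states
  m0 = rec X. (0 + 0)\{b} + a.b.0 + (a.b.0 + c.b.X) | ··a··> m1, ··c··> m2
  m1 = b.0 | ··b··> m3
  m2 = b.(rec X. (0 + 0)\{b} + a.b.0 + (a.b.0 + c.b.X)) | ··b··> m0
  m3 = 0 | ·
LTS(Q): 4 reachable states
  n0 = rec X. (0 + 0)\{b} + a.b.0 + (a.b.0 + c.c.X) | ··a··> n1, ··c··> n2
  n1 = b.0 | ··b··> n3
  n2 = c.(rec X. (0 + 0)\{b} + a.b.0 + (a.b.0 + c.c.X)) | ··c··> n0
  n3 = 0 | ·
Executing cb from P (initial set {m0}):
  after c @ step 1: {m2}
  after b @ step 2: {m0}
  ✓ P
Executing cb from Q (initial set {n0}):
  after c @ step 1: {n2}
  after b @ step 2: ∅  — Q cannot continue

cb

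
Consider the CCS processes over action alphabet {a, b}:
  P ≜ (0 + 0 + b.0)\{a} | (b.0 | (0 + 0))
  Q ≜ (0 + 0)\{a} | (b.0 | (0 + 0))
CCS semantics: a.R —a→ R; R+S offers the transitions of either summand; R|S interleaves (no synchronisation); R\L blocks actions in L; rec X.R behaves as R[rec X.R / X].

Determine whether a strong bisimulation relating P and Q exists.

Reachable graph of P (4 states):
  m0 = (0 + 0 + b.0)\{a} | (b.0 | (0 + 0)) → -b-> m1, -b-> m2
  m1 = (0 + 0 + b.0)\{a} | (0 | (0 + 0)) → -b-> m3
  m2 = 0\{a} | (b.0 | (0 + 0)) → -b-> m3
  m3 = 0\{a} | (0 | (0 + 0)) → stopped
Reachable graph of Q (2 states):
  n0 = (0 + 0)\{a} | (b.0 | (0 + 0)) → -b-> n1
  n1 = (0 + 0)\{a} | (0 | (0 + 0)) → stopped
Coarsest stable partition (strong bisimilarity classes):
  B0 = {m0}
  B1 = {m1, m2, n0}
  B2 = {m3, n1}
m0 ∈ B0, n0 ∈ B1 → different blocks

not bisimilar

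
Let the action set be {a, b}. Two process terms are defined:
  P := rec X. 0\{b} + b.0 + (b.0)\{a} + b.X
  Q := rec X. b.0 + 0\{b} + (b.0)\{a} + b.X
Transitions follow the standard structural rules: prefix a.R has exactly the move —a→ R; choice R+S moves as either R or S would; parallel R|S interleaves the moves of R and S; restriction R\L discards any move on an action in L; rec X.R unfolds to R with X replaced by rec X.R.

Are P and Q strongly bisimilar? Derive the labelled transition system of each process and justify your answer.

bisimilar

Reachable graph of P (3 states):
  p0 = rec X. 0\{b} + b.0 + (b.0)\{a} + b.X ⊢ =b=> p0, =b=> p1, =b=> p2
  p1 = 0 ⊢ ·
  p2 = 0\{a} ⊢ ·
Reachable graph of Q (3 states):
  q0 = rec X. b.0 + 0\{b} + (b.0)\{a} + b.X ⊢ =b=> q0, =b=> q1, =b=> q2
  q1 = 0 ⊢ ·
  q2 = 0\{a} ⊢ ·
Partition-refinement fixed point:
  B0 = {p0, q0}
  B1 = {p1, p2, q1, q2}
p0 ∈ B0, q0 ∈ B0 → same block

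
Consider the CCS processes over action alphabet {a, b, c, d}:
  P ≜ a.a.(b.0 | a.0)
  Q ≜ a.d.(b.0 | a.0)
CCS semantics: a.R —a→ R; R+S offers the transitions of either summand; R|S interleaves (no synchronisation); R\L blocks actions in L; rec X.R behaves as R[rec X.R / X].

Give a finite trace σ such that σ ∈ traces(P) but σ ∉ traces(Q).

aa

P's transition system — 6 states:
  s0 = a.a.(b.0 | a.0) ⊢ -a-> s1
  s1 = a.(b.0 | a.0) ⊢ -a-> s2
  s2 = b.0 | a.0 ⊢ -a-> s3, -b-> s4
  s3 = b.0 | 0 ⊢ -b-> s5
  s4 = 0 | a.0 ⊢ -a-> s5
  s5 = 0 | 0 ⊢ (no moves)
Q's transition system — 6 states:
  t0 = a.d.(b.0 | a.0) ⊢ -a-> t1
  t1 = d.(b.0 | a.0) ⊢ -d-> t2
  t2 = b.0 | a.0 ⊢ -a-> t3, -b-> t4
  t3 = b.0 | 0 ⊢ -b-> t5
  t4 = 0 | a.0 ⊢ -a-> t5
  t5 = 0 | 0 ⊢ (no moves)
Trace ⟨aa⟩ through P, begin at {s0}:
  after a @ step 1: {s1}
  after a @ step 2: {s2}
  — P admits the full trace.
Trace ⟨aa⟩ through Q, begin at {t0}:
  after a @ step 1: {t1}
  after a @ step 2: ∅ (Q stuck)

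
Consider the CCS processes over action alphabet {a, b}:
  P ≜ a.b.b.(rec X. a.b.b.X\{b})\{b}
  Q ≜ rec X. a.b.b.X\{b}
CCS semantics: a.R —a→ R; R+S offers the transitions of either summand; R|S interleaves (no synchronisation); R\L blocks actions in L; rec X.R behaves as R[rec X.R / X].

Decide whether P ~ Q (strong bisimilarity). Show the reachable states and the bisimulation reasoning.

P's transition system — 5 states:
  u0 = a.b.b.(rec X. a.b.b.X\{b})\{b} :: -a-> u1
  u1 = b.b.(rec X. a.b.b.X\{b})\{b} :: -b-> u2
  u2 = b.(rec X. a.b.b.X\{b})\{b} :: -b-> u3
  u3 = (rec X. a.b.b.X\{b})\{b} :: -a-> u4
  u4 = (b.b.(rec X. a.b.b.X\{b})\{b})\{b} :: deadlocked
Q's transition system — 5 states:
  v0 = rec X. a.b.b.X\{b} :: -a-> v1
  v1 = b.b.(rec X. a.b.b.X\{b})\{b} :: -b-> v2
  v2 = b.(rec X. a.b.b.X\{b})\{b} :: -b-> v3
  v3 = (rec X. a.b.b.X\{b})\{b} :: -a-> v4
  v4 = (b.b.(rec X. a.b.b.X\{b})\{b})\{b} :: deadlocked
Partition-refinement fixed point:
  B0 = {u0, v0}
  B1 = {u1, v1}
  B2 = {u2, v2}
  B3 = {u3, v3}
  B4 = {u4, v4}
u0 ∈ B0, v0 ∈ B0 → same block

bisimilar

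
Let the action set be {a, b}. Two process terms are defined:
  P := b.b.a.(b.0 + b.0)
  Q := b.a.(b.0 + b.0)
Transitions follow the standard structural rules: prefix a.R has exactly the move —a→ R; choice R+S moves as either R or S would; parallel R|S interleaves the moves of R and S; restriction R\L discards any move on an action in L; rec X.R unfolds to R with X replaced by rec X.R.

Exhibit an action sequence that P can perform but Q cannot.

bb

LTS(P): 5 reachable states
  m0 = b.b.a.(b.0 + b.0) | —b→ m1
  m1 = b.a.(b.0 + b.0) | —b→ m2
  m2 = a.(b.0 + b.0) | —a→ m3
  m3 = b.0 + b.0 | —b→ m4
  m4 = 0 | (no moves)
LTS(Q): 4 reachable states
  n0 = b.a.(b.0 + b.0) | —b→ n1
  n1 = a.(b.0 + b.0) | —a→ n2
  n2 = b.0 + b.0 | —b→ n3
  n3 = 0 | (no moves)
Executing bb from P (initial set {m0}):
  [1] b ⇒ {m1}
  [2] b ⇒ {m2}
  ✓ P
Executing bb from Q (initial set {n0}):
  [1] b ⇒ {n1}
  [2] b ⇒ ∅  — Q cannot continue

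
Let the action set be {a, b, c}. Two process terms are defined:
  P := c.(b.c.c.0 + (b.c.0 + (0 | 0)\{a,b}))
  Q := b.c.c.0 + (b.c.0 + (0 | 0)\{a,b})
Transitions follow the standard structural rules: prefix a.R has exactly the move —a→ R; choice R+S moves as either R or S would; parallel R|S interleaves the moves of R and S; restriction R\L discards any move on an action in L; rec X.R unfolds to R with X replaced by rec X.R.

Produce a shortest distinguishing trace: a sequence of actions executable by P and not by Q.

c

P's transition system — 5 states:
  p0 = c.(b.c.c.0 + (b.c.0 + (0 | 0)\{a,b})) :: —c→ p1
  p1 = b.c.c.0 + (b.c.0 + (0 | 0)\{a,b}) :: —b→ p2, —b→ p3
  p2 = c.0 :: —c→ p4
  p3 = c.c.0 :: —c→ p2
  p4 = 0 :: deadlocked
Q's transition system — 4 states:
  q0 = b.c.c.0 + (b.c.0 + (0 | 0)\{a,b}) :: —b→ q1, —b→ q2
  q1 = c.0 :: —c→ q3
  q2 = c.c.0 :: —c→ q1
  q3 = 0 :: deadlocked
Executing c from P (initial set {p0}):
  step 1 (c): {p1}
  ✓ P
Executing c from Q (initial set {q0}):
  step 1 (c): ∅ (Q stuck)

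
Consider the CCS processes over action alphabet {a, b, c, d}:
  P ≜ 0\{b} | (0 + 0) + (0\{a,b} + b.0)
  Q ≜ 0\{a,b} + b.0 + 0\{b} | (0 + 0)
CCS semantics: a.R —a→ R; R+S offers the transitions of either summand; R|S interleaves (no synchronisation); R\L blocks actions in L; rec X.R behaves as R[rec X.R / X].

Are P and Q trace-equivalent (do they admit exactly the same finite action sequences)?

LTS(P): 2 reachable states
  s0 = 0\{b} | (0 + 0) + (0\{a,b} + b.0) | --b--▸ s1
  s1 = 0 | stopped
LTS(Q): 2 reachable states
  t0 = 0\{a,b} + b.0 + 0\{b} | (0 + 0) | --b--▸ t1
  t1 = 0 | stopped
Bisimilarity quotient blocks:
  B0 = {s0, t0}
  B1 = {s1, t1}
s0 ∈ B0, t0 ∈ B0 → same block
Bisimilar ⇒ trace-equivalent.

traces(P) = traces(Q)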